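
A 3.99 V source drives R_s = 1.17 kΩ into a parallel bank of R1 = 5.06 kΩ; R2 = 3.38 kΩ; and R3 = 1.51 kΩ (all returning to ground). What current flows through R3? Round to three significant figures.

Combine the parallel branches: R_p = (1/5.06 + 1/3.38 + 1/1.51)⁻¹ = 0.8652 kΩ.
V_A by voltage divider: V_A = 3.99 × 0.8652/(1.17 + 0.8652) = 1.696 V.
Branch current I = V_A/R3 = 1.696/1.51 = 1.123 mA.
(Equivalently: I_total = 1.960 mA, then current-divider fraction G_k/ΣG = 0.5730.)

I ≈ 1.12 mA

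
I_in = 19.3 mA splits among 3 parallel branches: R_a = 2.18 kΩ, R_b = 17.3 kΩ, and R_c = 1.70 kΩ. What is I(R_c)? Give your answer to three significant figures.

I ≈ 10.3 mA

Total conductance ΣG = 1/2.18 + 1/17.3 + 1/1.70 = 1.105 (units of 1/kΩ).
R_c takes the fraction G_k/ΣG = 0.5882/1.105 = 0.5325, so I = 19.3 × 0.5325 = 10.28 mA.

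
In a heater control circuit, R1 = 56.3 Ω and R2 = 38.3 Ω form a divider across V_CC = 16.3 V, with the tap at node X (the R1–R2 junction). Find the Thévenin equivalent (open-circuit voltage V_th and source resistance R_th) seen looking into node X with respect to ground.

V_th is the unloaded tap voltage: V_CC · R2/(R1+R2) = 16.3 × 0.4049 = 6.599 V.
With V_CC suppressed (replaced by a short), R_th = R1 ‖ R2 = (56.30 × 38.3)/(56.30 + 38.3) = 22.79 Ω.

V_th ≈ 6.60 V, R_th ≈ 22.8 Ω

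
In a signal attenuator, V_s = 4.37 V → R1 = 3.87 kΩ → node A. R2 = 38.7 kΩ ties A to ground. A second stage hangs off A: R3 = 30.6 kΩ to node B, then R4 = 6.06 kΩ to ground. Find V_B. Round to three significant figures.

V_B ≈ 0.599 V

Looking into the second stage from A: R3 + R4 = 36.66 kΩ appears in parallel with R2.
R2 ‖ (R3+R4) = 18.83 kΩ.
So V_A = 4.37 × 0.8295 = 3.625 V.
V_B = V_A × 0.1653 = 0.5992 V.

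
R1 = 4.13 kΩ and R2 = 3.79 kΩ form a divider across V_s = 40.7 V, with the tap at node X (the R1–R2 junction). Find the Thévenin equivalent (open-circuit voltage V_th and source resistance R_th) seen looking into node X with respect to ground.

V_th ≈ 19.5 V, R_th ≈ 1.98 kΩ

V_th is the unloaded tap voltage: V_s · R2/(R1+R2) = 40.7 × 0.4785 = 19.48 V.
Zeroing V_s shorts the top of R1 to ground, so R_th = R1 ‖ R2 = 1.976 kΩ.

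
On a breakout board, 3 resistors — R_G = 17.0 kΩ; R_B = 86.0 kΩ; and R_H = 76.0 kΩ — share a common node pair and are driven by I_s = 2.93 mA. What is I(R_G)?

ΣG = 1/17.0 + 1/86.0 + 1/76.0 = 0.08361.
Current divider: I(R_G) = I_s · G_k/ΣG = 2.93 × (0.05882/0.08361) = 2.93 × 0.7036 = 2.061 mA.

I ≈ 2.06 mA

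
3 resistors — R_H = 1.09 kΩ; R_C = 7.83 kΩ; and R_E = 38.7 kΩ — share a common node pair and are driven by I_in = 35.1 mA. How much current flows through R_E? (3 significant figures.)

Conductances: ΣG = 1/1.09 + 1/7.83 + 1/38.7 = 1.071 (1/kΩ).
By the current-divider rule, I = I_in · G_k/ΣG = 35.1 × 0.02413 = 0.8469 mA.

I ≈ 0.847 mA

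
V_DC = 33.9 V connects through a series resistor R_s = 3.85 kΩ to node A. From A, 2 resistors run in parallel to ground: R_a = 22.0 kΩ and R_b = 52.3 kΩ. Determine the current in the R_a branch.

Equivalent of the parallel group: R_p = 15.49 kΩ.
V_A = 33.9 × 15.49/19.34 = 27.15 V.
Branch current I = V_A/R_a = 27.15/22.0 = 1.234 mA.

I ≈ 1.23 mA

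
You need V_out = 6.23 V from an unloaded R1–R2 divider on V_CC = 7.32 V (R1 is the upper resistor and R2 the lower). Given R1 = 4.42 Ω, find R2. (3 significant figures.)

Required fraction k = V_out/V_CC = 0.8511.
Rearranging, R2 = R1·k/(1−k) = 4.42 × 5.716 = 25.26 Ω.

R2 ≈ 25.3 Ω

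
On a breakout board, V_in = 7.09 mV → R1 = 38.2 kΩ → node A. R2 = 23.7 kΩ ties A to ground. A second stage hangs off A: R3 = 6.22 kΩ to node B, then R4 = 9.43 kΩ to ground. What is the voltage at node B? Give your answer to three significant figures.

The second stage (R3 + R4 = 15.65 kΩ) loads node A in parallel with R2.
R2 ‖ (R3+R4) = 9.426 kΩ.
So V_A = 7.09 × 0.1979 = 1.403 mV.
Stage 2 is unloaded, so V_B = V_A · R4/(R3+R4) = 1.403 × 9.43/15.65 = 0.8455 mV.

V_B ≈ 0.846 mV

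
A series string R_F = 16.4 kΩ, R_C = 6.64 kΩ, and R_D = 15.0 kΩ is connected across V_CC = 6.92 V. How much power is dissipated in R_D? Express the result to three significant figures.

P ≈ 0.496 mW

ΣR = 38.04 kΩ → I = 6.92/38.04 = 0.1819 mA.
P(R_D) = I²·R_D = (0.1819)² × 15.0 = 0.4964 mW.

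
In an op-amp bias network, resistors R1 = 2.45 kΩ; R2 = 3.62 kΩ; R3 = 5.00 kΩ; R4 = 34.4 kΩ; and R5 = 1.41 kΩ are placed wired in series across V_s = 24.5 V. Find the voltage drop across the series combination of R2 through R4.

ΣR = 2.45 + 3.62 + 5.00 + 34.4 + 1.41 = 46.88 kΩ.
R_{R2..R4} = 3.62 + 5.00 + 34.4 = 43.02 kΩ.
By the voltage-divider rule, V = 24.5 × 43.02/46.88 = 22.48 V.

V ≈ 22.5 V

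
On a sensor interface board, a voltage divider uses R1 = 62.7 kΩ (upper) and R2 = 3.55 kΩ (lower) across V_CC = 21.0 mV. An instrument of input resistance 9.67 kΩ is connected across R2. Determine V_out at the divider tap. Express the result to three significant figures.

R2 ‖ R_L = (3.55 × 9.67)/(3.55 + 9.67) = 2.597 kΩ.
Now apply the divider: V_out = 21.0 × 0.03977 = 0.8351 mV.

V_out ≈ 0.835 mV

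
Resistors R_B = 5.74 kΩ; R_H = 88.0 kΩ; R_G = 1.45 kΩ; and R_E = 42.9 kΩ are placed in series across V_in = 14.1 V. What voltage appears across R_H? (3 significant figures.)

Total series resistance ΣR = 5.74 + 88.0 + 1.45 + 42.9 = 138.1 kΩ.
Voltage divider: V = V_in · (88.00 / 138.1) = 14.1 × 0.6373 = 8.985 V.

V ≈ 8.99 V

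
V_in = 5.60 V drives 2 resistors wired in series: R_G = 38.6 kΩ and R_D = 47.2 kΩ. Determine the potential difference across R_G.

Total series resistance ΣR = 38.6 + 47.2 = 85.80 kΩ.
By the voltage-divider rule, V = 5.60 × 38.60/85.80 = 2.519 V.

V ≈ 2.52 V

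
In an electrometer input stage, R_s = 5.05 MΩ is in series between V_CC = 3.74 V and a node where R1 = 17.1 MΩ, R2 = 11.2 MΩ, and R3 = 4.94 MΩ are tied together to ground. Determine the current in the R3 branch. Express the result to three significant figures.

Combine the parallel branches: R_p = (1/17.1 + 1/11.2 + 1/4.94)⁻¹ = 2.856 MΩ.
V_A by voltage divider: V_A = 3.74 × 2.856/(5.05 + 2.856) = 1.351 V.
Branch current I = V_A/R3 = 1.351/4.94 = 0.2735 µA.
(Check via current divider: I_total = 0.4731 µA; share G_k/ΣG = 0.5780 → same result.)

I ≈ 0.273 µA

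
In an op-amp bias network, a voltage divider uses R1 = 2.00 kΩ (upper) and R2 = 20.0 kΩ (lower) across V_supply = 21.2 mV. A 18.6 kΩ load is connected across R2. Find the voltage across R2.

V_out ≈ 17.6 mV

R2 ‖ R_L = (20.0 × 18.6)/(20.0 + 18.6) = 9.637 kΩ.
Then V_out = V_supply · R2'/(R1 + R2') = 21.2 × 9.637/11.64 = 17.56 mV.
(Unloaded it would be 19.3 mV; the load pulls it down.)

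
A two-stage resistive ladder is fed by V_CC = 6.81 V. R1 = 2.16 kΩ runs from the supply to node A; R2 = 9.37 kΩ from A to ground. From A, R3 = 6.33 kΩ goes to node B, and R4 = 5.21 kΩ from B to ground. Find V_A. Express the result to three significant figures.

V_A ≈ 4.80 V

The second stage (R3 + R4 = 11.54 kΩ) loads node A in parallel with R2.
R2 ‖ (R3+R4) = 5.171 kΩ.
V_A = 6.81 × 5.171/(2.16 + 5.171) = 4.804 V.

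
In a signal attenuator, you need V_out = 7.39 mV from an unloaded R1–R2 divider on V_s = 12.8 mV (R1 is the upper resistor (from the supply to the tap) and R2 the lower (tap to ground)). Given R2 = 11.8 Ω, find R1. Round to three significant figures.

V_out/V_s = R2/(R1+R2) = 0.5773.
So R1 = R2 · (V_s/V_out − 1) = 11.8 × (12.8/7.39 − 1) = 11.8 × 0.7321 = 8.638 Ω.

R1 ≈ 8.64 Ω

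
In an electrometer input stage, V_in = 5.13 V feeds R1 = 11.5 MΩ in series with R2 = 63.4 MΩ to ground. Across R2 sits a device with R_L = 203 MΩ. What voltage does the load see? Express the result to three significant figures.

First combine the lower leg with the load: R2 ‖ R_L = 48.31 MΩ.
Then V_out = V_in · R2'/(R1 + R2') = 5.13 × 48.31/59.81 = 4.144 V.

V_out ≈ 4.14 V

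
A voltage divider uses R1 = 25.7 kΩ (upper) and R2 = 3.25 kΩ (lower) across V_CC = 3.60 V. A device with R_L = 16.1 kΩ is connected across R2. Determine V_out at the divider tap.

First combine the lower leg with the load: R2 ‖ R_L = 2.704 kΩ.
Voltage divider with the loaded lower leg: V_out = 3.60 × 2.704/(25.7 + 2.704) = 3.60 × 0.09520 = 0.3427 V.

V_out ≈ 0.343 V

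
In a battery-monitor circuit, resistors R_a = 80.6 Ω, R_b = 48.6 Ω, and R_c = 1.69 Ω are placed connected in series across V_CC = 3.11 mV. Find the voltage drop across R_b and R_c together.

V ≈ 1.19 mV

Total series resistance ΣR = 80.6 + 48.6 + 1.69 = 130.9 Ω.
R_{R_b..R_c} = 48.6 + 1.69 = 50.29 Ω.
By the voltage-divider rule, V = 3.11 × 50.29/130.9 = 1.195 mV.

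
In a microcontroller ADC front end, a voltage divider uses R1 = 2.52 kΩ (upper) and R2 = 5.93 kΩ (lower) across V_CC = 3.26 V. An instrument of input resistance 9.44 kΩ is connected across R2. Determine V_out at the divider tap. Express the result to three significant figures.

V_out ≈ 1.93 V

R2 ‖ R_L = (5.93 × 9.44)/(5.93 + 9.44) = 3.642 kΩ.
Voltage divider with the loaded lower leg: V_out = 3.26 × 3.642/(2.52 + 3.642) = 3.26 × 0.5910 = 1.927 V.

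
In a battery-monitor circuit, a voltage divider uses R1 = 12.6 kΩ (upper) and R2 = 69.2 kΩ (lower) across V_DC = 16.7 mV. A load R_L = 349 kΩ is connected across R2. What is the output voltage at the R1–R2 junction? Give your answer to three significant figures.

R2 ‖ R_L = (69.2 × 349)/(69.2 + 349) = 57.75 kΩ.
Now apply the divider: V_out = 16.7 × 0.8209 = 13.71 mV.

V_out ≈ 13.7 mV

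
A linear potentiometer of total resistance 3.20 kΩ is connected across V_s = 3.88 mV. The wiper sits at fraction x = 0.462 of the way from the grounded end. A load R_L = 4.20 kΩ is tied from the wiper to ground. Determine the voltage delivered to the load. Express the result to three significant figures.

The pot divides into 1.722 kΩ above the wiper and 1.478 kΩ below.
(x·R_p) ‖ R_L = 1.093 kΩ.
Loaded-divider output: V_out = 3.88 × 0.3884 = 1.507 mV.
(Unloaded: V_out = x·V_s = 1.79 mV.)

V_out ≈ 1.51 mV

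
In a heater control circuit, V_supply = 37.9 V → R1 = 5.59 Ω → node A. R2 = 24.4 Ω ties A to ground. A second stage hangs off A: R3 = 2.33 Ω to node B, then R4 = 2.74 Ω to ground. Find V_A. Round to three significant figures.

V_A ≈ 16.3 V

Looking into the second stage from A: R3 + R4 = 5.070 Ω appears in parallel with R2.
R2 ‖ (R3+R4) = 4.198 Ω.
V_A = 37.9 × 4.198/(5.59 + 4.198) = 16.25 V.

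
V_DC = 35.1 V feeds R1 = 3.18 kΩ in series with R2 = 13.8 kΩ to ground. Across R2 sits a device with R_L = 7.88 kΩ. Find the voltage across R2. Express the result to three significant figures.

The load sits in parallel with R2, giving an effective lower resistance R2' = R2·R_L/(R2+R_L) = 5.016 kΩ.
Voltage divider with the loaded lower leg: V_out = 35.1 × 5.016/(3.18 + 5.016) = 35.1 × 0.6120 = 21.48 V.
(Unloaded it would be 28.5 V; the load pulls it down.)

V_out ≈ 21.5 V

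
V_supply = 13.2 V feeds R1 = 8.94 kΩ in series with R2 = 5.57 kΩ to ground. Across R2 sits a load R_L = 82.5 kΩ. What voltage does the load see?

R2 ‖ R_L = (5.57 × 82.5)/(5.57 + 82.5) = 5.218 kΩ.
Now apply the divider: V_out = 13.2 × 0.3685 = 4.865 V.
(Unloaded it would be 5.07 V; the load pulls it down.)

V_out ≈ 4.86 V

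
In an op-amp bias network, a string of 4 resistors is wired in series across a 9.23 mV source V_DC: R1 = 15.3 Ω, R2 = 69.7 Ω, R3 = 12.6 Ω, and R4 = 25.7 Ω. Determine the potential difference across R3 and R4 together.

V ≈ 2.87 mV

Series total: ΣR = 15.3 + 69.7 + 12.6 + 25.7 = 123.3 Ω.
R_{R3..R4} = 12.6 + 25.7 = 38.30 Ω.
Voltage divider: V = V_DC · (38.30 / 123.3) = 9.23 × 0.3106 = 2.867 mV.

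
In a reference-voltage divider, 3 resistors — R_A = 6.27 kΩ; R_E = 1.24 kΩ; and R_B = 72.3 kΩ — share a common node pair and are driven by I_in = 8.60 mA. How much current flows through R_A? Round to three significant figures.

I ≈ 1.40 mA

Total conductance ΣG = 1/6.27 + 1/1.24 + 1/72.3 = 0.9798 (units of 1/kΩ).
Current divider: I(R_A) = I_in · G_k/ΣG = 8.60 × (0.1595/0.9798) = 8.60 × 0.1628 = 1.400 mA.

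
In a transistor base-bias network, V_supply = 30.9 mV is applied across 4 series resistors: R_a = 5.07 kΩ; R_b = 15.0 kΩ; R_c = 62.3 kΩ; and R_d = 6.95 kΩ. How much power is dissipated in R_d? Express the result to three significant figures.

ΣR = 89.32 kΩ → I = 30.9/89.32 = 0.3459 µA.
P = I²R = 0.1197 × 6.95 = 0.8318 nW.

P ≈ 0.832 nW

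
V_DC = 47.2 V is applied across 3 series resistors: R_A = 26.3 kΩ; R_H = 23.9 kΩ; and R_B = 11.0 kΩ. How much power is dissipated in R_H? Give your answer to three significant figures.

Series current I = V_DC/ΣR = 47.2/61.20 = 0.7712 mA.
P = I²R = 0.5948 × 23.9 = 14.22 mW.

P ≈ 14.2 mW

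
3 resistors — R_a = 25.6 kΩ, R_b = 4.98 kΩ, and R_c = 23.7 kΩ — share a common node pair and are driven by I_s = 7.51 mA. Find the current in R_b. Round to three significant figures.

I ≈ 5.35 mA

Conductances: ΣG = 1/25.6 + 1/4.98 + 1/23.7 = 0.2821 (1/kΩ).
By the current-divider rule, I = I_s · G_k/ΣG = 7.51 × 0.7119 = 5.346 mA.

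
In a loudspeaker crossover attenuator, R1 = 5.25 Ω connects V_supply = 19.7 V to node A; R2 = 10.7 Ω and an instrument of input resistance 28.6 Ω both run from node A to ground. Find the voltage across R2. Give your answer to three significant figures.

V_out ≈ 11.8 V

R2 ‖ R_L = (10.7 × 28.6)/(10.7 + 28.6) = 7.787 Ω.
Now apply the divider: V_out = 19.7 × 0.5973 = 11.77 V.
(Unloaded it would be 13.2 V; the load pulls it down.)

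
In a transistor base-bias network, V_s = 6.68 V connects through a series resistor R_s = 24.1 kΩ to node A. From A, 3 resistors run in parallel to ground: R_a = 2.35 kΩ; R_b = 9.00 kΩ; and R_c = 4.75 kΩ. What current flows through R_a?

I ≈ 0.150 mA

Combine the parallel branches: R_p = (1/2.35 + 1/9.00 + 1/4.75)⁻¹ = 1.338 kΩ.
V_A by voltage divider: V_A = 6.68 × 1.338/(24.1 + 1.338) = 0.3515 V.
I(R_a) = V_A / R_a = 0.3515/2.35 = 0.1496 mA.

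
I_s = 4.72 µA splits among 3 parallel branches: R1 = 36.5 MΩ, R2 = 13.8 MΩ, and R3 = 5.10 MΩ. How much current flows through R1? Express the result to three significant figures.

Conductances: ΣG = 1/36.5 + 1/13.8 + 1/5.10 = 0.2959 (1/MΩ).
By the current-divider rule, I = I_s · G_k/ΣG = 4.72 × 0.09258 = 0.4370 µA.

I ≈ 0.437 µA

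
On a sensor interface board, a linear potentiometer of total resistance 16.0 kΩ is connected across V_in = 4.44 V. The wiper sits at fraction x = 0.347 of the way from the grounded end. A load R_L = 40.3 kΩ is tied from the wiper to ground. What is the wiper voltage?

V_out ≈ 1.41 V

The pot divides into 10.45 kΩ above the wiper and 5.552 kΩ below.
R_L loads the lower segment: effective lower R = 4.880 kΩ.
V_out = 4.44 × 4.880/(10.45 + 4.880) = 1.414 V.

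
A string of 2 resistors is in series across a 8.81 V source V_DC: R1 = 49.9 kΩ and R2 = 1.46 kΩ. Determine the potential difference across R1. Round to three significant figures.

V ≈ 8.56 V

ΣR = 49.9 + 1.46 = 51.36 kΩ.
Voltage divider: V = V_DC · (49.90 / 51.36) = 8.81 × 0.9716 = 8.560 V.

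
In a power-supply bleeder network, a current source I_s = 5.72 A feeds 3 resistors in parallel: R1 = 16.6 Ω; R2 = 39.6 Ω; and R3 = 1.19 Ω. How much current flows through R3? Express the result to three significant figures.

Conductances: ΣG = 1/16.6 + 1/39.6 + 1/1.19 = 0.9258 (1/Ω).
R3 takes the fraction G_k/ΣG = 0.8403/0.9258 = 0.9077, so I = 5.72 × 0.9077 = 5.192 A.

I ≈ 5.19 A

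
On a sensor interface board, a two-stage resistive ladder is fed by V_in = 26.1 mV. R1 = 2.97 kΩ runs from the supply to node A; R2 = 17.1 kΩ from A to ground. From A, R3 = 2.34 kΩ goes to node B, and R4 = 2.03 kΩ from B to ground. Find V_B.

V_B ≈ 6.54 mV

Node A sees R2 in parallel with the series input of stage 2, R3 + R4 = 4.370 kΩ.
R2 ‖ (R3+R4) = 3.481 kΩ.
V_A = 26.1 × 3.481/(2.97 + 3.481) = 14.08 mV.
Stage 2 is unloaded, so V_B = V_A · R4/(R3+R4) = 14.08 × 2.03/4.370 = 6.542 mV.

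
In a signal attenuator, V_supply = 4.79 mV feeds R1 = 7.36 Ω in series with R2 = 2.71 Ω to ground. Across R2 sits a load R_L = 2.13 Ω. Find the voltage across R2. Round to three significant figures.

First combine the lower leg with the load: R2 ‖ R_L = 1.193 Ω.
Now apply the divider: V_out = 4.79 × 0.1394 = 0.6679 mV.
(Unloaded it would be 1.29 mV; the load pulls it down.)

V_out ≈ 0.668 mV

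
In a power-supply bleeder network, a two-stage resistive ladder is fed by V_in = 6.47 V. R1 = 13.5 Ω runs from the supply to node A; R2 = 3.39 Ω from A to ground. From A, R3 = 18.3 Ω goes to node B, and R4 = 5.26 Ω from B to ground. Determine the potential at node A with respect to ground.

The second stage (R3 + R4 = 23.56 Ω) loads node A in parallel with R2.
Effective lower resistance at A: R2 ‖ 23.56 = 2.964 Ω.
First divider: V_A = V_in · 2.964/(13.5 + 2.964) = 1.165 V.

V_A ≈ 1.16 V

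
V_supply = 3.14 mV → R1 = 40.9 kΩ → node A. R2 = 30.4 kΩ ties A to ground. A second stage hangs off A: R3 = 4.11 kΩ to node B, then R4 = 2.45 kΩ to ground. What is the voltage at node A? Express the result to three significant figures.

V_A ≈ 0.366 mV

The second stage (R3 + R4 = 6.560 kΩ) loads node A in parallel with R2.
R2 ‖ (R3+R4) = 5.396 kΩ.
V_A = 3.14 × 5.396/(40.9 + 5.396) = 0.3660 mV.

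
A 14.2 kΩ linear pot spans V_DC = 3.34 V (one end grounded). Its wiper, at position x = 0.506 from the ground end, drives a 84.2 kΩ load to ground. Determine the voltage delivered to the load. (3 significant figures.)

V_out ≈ 1.62 V

Split the track: R_lower = x·R_p = 7.185 kΩ, R_upper = (1−x)·R_p = 7.015 kΩ.
R_L loads the lower segment: effective lower R = 6.620 kΩ.
Loaded-divider output: V_out = 3.34 × 0.4855 = 1.622 V.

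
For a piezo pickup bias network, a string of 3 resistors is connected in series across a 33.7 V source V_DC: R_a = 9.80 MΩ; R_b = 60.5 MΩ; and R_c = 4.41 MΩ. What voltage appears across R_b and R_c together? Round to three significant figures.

V ≈ 29.3 V

Series total: ΣR = 9.80 + 60.5 + 4.41 = 74.71 MΩ.
R_{R_b..R_c} = 60.5 + 4.41 = 64.91 MΩ.
By the voltage-divider rule, V = 33.7 × 64.91/74.71 = 29.28 V.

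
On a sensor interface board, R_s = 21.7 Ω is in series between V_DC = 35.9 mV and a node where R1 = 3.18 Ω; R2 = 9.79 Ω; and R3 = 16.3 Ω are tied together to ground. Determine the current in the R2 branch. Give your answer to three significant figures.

Equivalent of the parallel group: R_p = 2.092 Ω.
Node voltage V_A = V_DC · R_p/(R_s + R_p) = 35.9 × 0.08794 = 3.157 mV.
I(R2) = V_A / R2 = 3.157/9.79 = 0.3225 mA.

I ≈ 0.322 mA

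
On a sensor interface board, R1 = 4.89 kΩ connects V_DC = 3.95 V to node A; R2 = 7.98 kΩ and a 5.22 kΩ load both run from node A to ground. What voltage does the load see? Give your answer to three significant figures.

V_out ≈ 1.55 V

R2 ‖ R_L = (7.98 × 5.22)/(7.98 + 5.22) = 3.156 kΩ.
Now apply the divider: V_out = 3.95 × 0.3922 = 1.549 V.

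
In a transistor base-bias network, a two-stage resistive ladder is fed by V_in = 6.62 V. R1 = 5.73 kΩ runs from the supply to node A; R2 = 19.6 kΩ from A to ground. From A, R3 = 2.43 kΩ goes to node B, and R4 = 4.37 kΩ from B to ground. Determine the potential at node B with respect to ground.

V_B ≈ 1.99 V

Looking into the second stage from A: R3 + R4 = 6.800 kΩ appears in parallel with R2.
Effective lower resistance at A: R2 ‖ 6.800 = 5.048 kΩ.
First divider: V_A = V_in · 5.048/(5.73 + 5.048) = 3.101 V.
Stage 2 is unloaded, so V_B = V_A · R4/(R3+R4) = 3.101 × 4.37/6.800 = 1.993 V.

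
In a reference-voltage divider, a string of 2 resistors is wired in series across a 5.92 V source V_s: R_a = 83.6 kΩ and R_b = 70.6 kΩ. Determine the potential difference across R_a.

Series total: ΣR = 83.6 + 70.6 = 154.2 kΩ.
Voltage divider: V = V_s · (83.60 / 154.2) = 5.92 × 0.5422 = 3.210 V.

V ≈ 3.21 V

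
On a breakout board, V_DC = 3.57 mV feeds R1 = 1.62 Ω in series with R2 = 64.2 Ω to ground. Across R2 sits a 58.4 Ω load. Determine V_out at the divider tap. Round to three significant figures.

V_out ≈ 3.39 mV

R2 ‖ R_L = (64.2 × 58.4)/(64.2 + 58.4) = 30.58 Ω.
Then V_out = V_DC · R2'/(R1 + R2') = 3.57 × 30.58/32.20 = 3.390 mV.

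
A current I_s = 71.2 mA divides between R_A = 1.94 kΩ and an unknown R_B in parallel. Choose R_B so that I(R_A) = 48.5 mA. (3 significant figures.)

R_B ≈ 4.14 kΩ

The fraction through R_A equals R_B/(R_A+R_B).
With f = 0.6812, R_B = R_A · f/(1−f) = 1.94 × 2.137 = 4.145 kΩ.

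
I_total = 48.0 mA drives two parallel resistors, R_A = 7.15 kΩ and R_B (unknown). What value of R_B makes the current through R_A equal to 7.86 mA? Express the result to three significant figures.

Two-branch current divider: I_A = I_total · R_B/(R_A + R_B).
With f = 0.1638, R_B = R_A · f/(1−f) = 7.15 × 0.1958 = 1.400 kΩ.

R_B ≈ 1.40 kΩ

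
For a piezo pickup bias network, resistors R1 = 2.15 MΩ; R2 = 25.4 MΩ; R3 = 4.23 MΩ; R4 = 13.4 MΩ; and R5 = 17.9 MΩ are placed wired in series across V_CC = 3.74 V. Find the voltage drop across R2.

V ≈ 1.51 V

Series total: ΣR = 2.15 + 25.4 + 4.23 + 13.4 + 17.9 = 63.08 MΩ.
V = V_CC · R/ΣR = 3.74 × 0.4027 = 1.506 V.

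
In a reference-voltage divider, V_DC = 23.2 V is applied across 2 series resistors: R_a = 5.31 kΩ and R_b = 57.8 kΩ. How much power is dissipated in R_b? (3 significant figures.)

P ≈ 7.81 mW

Series current I = V_DC/ΣR = 23.2/63.11 = 0.3676 mA.
V(R_b) = I·R = 21.25 V; P = V·I = 21.25 × 0.3676 = 7.811 mW.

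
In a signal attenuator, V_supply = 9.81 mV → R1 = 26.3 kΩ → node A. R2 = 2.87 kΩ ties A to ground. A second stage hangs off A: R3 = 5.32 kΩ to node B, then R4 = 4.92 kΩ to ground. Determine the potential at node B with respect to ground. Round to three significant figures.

Looking into the second stage from A: R3 + R4 = 10.24 kΩ appears in parallel with R2.
R2 ‖ (R3+R4) = 2.242 kΩ.
So V_A = 9.81 × 0.07854 = 0.7705 mV.
Then the unloaded second divider: V_B = V_A × R4/(R3+R4) = 0.7705 × 0.4805 = 0.3702 mV.

V_B ≈ 0.370 mV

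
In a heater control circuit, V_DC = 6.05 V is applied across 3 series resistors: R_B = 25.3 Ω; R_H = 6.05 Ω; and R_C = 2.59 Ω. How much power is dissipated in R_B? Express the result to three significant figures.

ΣR = 33.94 Ω → I = 6.05/33.94 = 0.1783 A.
P(R_B) = I²·R_B = (0.1783)² × 25.3 = 0.8039 W.

P ≈ 0.804 W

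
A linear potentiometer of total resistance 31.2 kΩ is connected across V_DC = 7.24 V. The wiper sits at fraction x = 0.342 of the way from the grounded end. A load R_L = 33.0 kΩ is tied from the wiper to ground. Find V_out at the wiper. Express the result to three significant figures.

Lower segment x·R_p = 10.67 kΩ; upper segment (1−x)·R_p = 20.53 kΩ.
(x·R_p) ‖ R_L = 8.063 kΩ.
Then V_out = V_DC · 8.063/(20.53 + 8.063) = 2.042 V.
(Unloaded: V_out = x·V_DC = 2.48 V.)

V_out ≈ 2.04 V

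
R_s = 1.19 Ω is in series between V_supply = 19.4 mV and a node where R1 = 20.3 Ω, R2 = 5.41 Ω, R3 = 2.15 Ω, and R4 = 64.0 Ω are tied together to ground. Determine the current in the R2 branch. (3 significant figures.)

I ≈ 1.94 mA

Equivalent of the parallel group: R_p = 1.399 Ω.
V_A = 19.4 × 1.399/2.589 = 10.48 mV.
I(R2) = V_A / R2 = 10.48/5.41 = 1.938 mA.
(Equivalently: I_total = 7.494 mA, then current-divider fraction G_k/ΣG = 0.2586.)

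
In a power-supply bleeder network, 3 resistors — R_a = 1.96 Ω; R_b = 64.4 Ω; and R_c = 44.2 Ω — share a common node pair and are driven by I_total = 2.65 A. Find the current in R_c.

I ≈ 0.109 A

Total conductance ΣG = 1/1.96 + 1/64.4 + 1/44.2 = 0.5484 (units of 1/Ω).
By the current-divider rule, I = I_total · G_k/ΣG = 2.65 × 0.04126 = 0.1093 A.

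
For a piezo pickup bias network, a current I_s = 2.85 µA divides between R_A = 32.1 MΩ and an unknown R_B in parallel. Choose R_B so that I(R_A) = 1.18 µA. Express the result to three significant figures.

R_B ≈ 22.7 MΩ

The fraction through R_A equals R_B/(R_A+R_B).
1.18/2.85 = R_B/(R_A + R_B) → R_B = R_A · (0.4140)/(1 − 0.4140) = 32.1 × 0.7066 = 22.68 MΩ.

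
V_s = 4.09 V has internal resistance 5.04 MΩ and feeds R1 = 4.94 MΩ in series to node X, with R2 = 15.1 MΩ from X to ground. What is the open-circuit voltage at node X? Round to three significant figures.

R1' = 5.04 + 4.94 = 9.980 MΩ (source resistance + R1).
With X open, the divider is unloaded: V_th = 4.09 × 15.1/25.08 = 2.462 V.

V_th ≈ 2.46 V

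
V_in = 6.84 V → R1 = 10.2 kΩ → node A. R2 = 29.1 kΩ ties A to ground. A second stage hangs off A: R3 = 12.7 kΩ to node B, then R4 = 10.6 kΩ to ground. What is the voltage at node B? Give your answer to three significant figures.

Node A sees R2 in parallel with the series input of stage 2, R3 + R4 = 23.30 kΩ.
R2 ‖ (R3+R4) = 12.94 kΩ.
So V_A = 6.84 × 0.5592 = 3.825 V.
V_B = V_A × 0.4549 = 1.740 V.

V_B ≈ 1.74 V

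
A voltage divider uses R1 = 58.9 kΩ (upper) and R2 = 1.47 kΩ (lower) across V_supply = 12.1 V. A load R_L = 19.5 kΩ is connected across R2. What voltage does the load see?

V_out ≈ 0.274 V

The load sits in parallel with R2, giving an effective lower resistance R2' = R2·R_L/(R2+R_L) = 1.367 kΩ.
Now apply the divider: V_out = 12.1 × 0.02268 = 0.2744 V.
(Unloaded it would be 0.295 V; the load pulls it down.)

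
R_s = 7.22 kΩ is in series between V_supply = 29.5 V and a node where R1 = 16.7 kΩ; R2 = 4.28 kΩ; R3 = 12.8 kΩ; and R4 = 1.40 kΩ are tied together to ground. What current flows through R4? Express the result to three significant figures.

Parallel bank: R_p = 1/(1/16.7 + 1/4.28 + 1/12.8 + 1/1.40) = 0.9209 kΩ.
V_A = 29.5 × 0.9209/8.141 = 3.337 V.
I(R4) = V_A / R4 = 3.337/1.40 = 2.384 mA.
(Equivalently: I_total = 3.624 mA, then current-divider fraction G_k/ΣG = 0.6578.)

I ≈ 2.38 mA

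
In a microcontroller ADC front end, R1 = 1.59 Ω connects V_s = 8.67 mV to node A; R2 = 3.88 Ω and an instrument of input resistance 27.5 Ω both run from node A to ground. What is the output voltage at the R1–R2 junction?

V_out ≈ 5.91 mV

R2 ‖ R_L = (3.88 × 27.5)/(3.88 + 27.5) = 3.400 Ω.
Now apply the divider: V_out = 8.67 × 0.6814 = 5.908 mV.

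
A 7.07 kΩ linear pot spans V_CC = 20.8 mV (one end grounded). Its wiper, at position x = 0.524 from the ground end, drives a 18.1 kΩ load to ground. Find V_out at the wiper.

V_out ≈ 9.93 mV

Split the track: R_lower = x·R_p = 3.705 kΩ, R_upper = (1−x)·R_p = 3.365 kΩ.
(x·R_p) ‖ R_L = 3.075 kΩ.
Then V_out = V_CC · 3.075/(3.365 + 3.075) = 9.932 mV.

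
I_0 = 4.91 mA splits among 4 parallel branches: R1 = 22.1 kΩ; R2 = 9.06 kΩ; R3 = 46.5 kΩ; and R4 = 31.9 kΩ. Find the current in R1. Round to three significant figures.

Conductances: ΣG = 1/22.1 + 1/9.06 + 1/46.5 + 1/31.9 = 0.2085 (1/kΩ).
By the current-divider rule, I = I_0 · G_k/ΣG = 4.91 × 0.2170 = 1.066 mA.

I ≈ 1.07 mA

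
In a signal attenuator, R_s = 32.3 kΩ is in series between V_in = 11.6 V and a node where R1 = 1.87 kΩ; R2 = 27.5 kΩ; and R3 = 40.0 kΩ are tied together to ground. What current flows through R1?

Combine the parallel branches: R_p = (1/1.87 + 1/27.5 + 1/40.0)⁻¹ = 1.678 kΩ.
V_A by voltage divider: V_A = 11.6 × 1.678/(32.3 + 1.678) = 0.5727 V.
I(R1) = V_A / R1 = 0.5727/1.87 = 0.3063 mA.

I ≈ 0.306 mA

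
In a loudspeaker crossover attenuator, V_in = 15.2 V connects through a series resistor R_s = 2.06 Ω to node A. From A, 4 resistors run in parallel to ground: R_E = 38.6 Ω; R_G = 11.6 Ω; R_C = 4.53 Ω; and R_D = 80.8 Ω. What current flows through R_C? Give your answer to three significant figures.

Equivalent of the parallel group: R_p = 2.897 Ω.
V_A by voltage divider: V_A = 15.2 × 2.897/(2.06 + 2.897) = 8.883 V.
Branch current I = V_A/R_C = 8.883/4.53 = 1.961 A.
(Check via current divider: I_total = 3.067 A; share G_k/ΣG = 0.6394 → same result.)

I ≈ 1.96 A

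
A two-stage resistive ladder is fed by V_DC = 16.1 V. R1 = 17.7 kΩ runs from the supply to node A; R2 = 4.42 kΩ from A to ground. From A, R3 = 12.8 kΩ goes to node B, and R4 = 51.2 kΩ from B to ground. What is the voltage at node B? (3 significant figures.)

V_B ≈ 2.44 V

Node A sees R2 in parallel with the series input of stage 2, R3 + R4 = 64.00 kΩ.
R2 ‖ (R3+R4) = 4.134 kΩ.
First divider: V_A = V_DC · 4.134/(17.7 + 4.134) = 3.049 V.
Then the unloaded second divider: V_B = V_A × R4/(R3+R4) = 3.049 × 0.8000 = 2.439 V.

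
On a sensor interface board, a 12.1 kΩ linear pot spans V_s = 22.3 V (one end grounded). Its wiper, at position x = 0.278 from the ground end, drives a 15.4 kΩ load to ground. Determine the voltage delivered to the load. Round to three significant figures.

Lower segment x·R_p = 3.364 kΩ; upper segment (1−x)·R_p = 8.736 kΩ.
Lower segment in parallel with the load: 3.364 ‖ 15.4 = 2.761 kΩ.
Loaded-divider output: V_out = 22.3 × 0.2401 = 5.355 V.

V_out ≈ 5.35 V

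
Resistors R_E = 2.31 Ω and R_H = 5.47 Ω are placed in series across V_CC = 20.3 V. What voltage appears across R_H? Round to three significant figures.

V ≈ 14.3 V

ΣR = 2.31 + 5.47 = 7.780 Ω.
V = V_CC · R/ΣR = 20.3 × 0.7031 = 14.27 V.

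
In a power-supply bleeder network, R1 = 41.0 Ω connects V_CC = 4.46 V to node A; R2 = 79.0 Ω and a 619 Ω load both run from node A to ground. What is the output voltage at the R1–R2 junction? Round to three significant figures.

First combine the lower leg with the load: R2 ‖ R_L = 70.06 Ω.
Now apply the divider: V_out = 4.46 × 0.6308 = 2.813 V.

V_out ≈ 2.81 V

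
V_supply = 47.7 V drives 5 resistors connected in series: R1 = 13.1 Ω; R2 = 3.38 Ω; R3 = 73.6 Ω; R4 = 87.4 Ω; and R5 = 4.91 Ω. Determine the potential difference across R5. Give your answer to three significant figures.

Series total: ΣR = 13.1 + 3.38 + 73.6 + 87.4 + 4.91 = 182.4 Ω.
V = V_supply · R/ΣR = 47.7 × 0.02692 = 1.284 V.

V ≈ 1.28 V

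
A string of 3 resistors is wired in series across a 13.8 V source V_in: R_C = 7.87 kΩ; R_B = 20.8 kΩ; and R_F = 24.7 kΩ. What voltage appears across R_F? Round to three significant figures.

Series total: ΣR = 7.87 + 20.8 + 24.7 = 53.37 kΩ.
Voltage divider: V = V_in · (24.70 / 53.37) = 13.8 × 0.4628 = 6.387 V.

V ≈ 6.39 V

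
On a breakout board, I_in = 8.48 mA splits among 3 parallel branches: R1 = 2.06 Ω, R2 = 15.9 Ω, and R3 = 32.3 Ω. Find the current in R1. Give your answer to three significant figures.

Total conductance ΣG = 1/2.06 + 1/15.9 + 1/32.3 = 0.5793 (units of 1/Ω).
R1 takes the fraction G_k/ΣG = 0.4854/0.5793 = 0.8380, so I = 8.48 × 0.8380 = 7.106 mA.

I ≈ 7.11 mA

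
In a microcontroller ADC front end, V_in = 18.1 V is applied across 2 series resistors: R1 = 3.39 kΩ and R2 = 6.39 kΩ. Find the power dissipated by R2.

Series current I = V_in/ΣR = 18.1/9.780 = 1.851 mA.
P = I²R = 3.425 × 6.39 = 21.89 mW.

P ≈ 21.9 mW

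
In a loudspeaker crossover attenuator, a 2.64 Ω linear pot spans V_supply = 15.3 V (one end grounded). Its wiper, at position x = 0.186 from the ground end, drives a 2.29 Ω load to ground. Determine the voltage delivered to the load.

V_out ≈ 2.42 V

The pot divides into 2.149 Ω above the wiper and 0.4910 Ω below.
Lower segment in parallel with the load: 0.4910 ‖ 2.29 = 0.4043 Ω.
V_out = 15.3 × 0.4043/(2.149 + 0.4043) = 2.423 V.
(Unloaded: V_out = x·V_supply = 2.85 V.)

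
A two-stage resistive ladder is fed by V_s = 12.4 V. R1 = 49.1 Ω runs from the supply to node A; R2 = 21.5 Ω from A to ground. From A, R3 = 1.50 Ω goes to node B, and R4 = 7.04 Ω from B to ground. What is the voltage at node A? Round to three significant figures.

The second stage (R3 + R4 = 8.540 Ω) loads node A in parallel with R2.
Effective lower resistance at A: R2 ‖ 8.540 = 6.112 Ω.
First divider: V_A = V_s · 6.112/(49.1 + 6.112) = 1.373 V.

V_A ≈ 1.37 V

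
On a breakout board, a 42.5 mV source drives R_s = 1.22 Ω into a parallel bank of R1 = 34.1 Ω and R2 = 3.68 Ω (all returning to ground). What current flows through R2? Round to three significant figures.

I ≈ 8.45 mA

Combine the parallel branches: R_p = (1/34.1 + 1/3.68)⁻¹ = 3.322 Ω.
V_A = 42.5 × 3.322/4.542 = 31.08 mV.
Branch current I = V_A/R2 = 31.08/3.68 = 8.447 mA.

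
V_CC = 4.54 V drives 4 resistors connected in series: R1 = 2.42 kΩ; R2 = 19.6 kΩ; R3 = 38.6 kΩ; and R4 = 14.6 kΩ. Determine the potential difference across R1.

Series total: ΣR = 2.42 + 19.6 + 38.6 + 14.6 = 75.22 kΩ.
V = V_CC · R/ΣR = 4.54 × 0.03217 = 0.1461 V.

V ≈ 0.146 V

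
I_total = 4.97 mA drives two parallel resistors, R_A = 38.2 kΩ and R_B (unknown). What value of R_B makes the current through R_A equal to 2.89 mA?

The fraction through R_A equals R_B/(R_A+R_B).
2.89/4.97 = R_B/(R_A + R_B) → R_B = R_A · (0.5815)/(1 − 0.5815) = 38.2 × 1.389 = 53.08 kΩ.

R_B ≈ 53.1 kΩ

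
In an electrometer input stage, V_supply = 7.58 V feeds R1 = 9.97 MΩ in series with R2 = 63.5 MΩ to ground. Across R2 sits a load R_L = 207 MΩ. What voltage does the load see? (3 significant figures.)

V_out ≈ 6.29 V

The load sits in parallel with R2, giving an effective lower resistance R2' = R2·R_L/(R2+R_L) = 48.59 MΩ.
Then V_out = V_supply · R2'/(R1 + R2') = 7.58 × 48.59/58.56 = 6.290 V.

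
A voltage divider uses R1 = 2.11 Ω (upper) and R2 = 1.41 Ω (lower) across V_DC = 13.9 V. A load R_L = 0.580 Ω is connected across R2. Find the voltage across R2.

V_out ≈ 2.27 V

R2 ‖ R_L = (1.41 × 0.580)/(1.41 + 0.580) = 0.4110 Ω.
Now apply the divider: V_out = 13.9 × 0.1630 = 2.266 V.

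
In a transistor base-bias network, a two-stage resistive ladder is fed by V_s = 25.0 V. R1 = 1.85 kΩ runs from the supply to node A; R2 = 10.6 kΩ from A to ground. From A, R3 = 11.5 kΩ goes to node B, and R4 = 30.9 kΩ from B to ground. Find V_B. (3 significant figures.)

V_B ≈ 15.0 V

The second stage (R3 + R4 = 42.40 kΩ) loads node A in parallel with R2.
R2 ‖ (R3+R4) = 8.480 kΩ.
First divider: V_A = V_s · 8.480/(1.85 + 8.480) = 20.52 V.
V_B = V_A × 0.7288 = 14.96 V.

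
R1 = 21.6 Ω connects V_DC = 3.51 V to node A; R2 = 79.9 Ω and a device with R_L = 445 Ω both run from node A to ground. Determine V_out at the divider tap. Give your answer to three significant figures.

V_out ≈ 2.66 V

The load sits in parallel with R2, giving an effective lower resistance R2' = R2·R_L/(R2+R_L) = 67.74 Ω.
Voltage divider with the loaded lower leg: V_out = 3.51 × 67.74/(21.6 + 67.74) = 3.51 × 0.7582 = 2.661 V.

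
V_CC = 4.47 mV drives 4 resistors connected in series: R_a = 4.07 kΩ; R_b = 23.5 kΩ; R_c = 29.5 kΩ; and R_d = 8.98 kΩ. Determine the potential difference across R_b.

Series total: ΣR = 4.07 + 23.5 + 29.5 + 8.98 = 66.05 kΩ.
By the voltage-divider rule, V = 4.47 × 23.50/66.05 = 1.590 mV.

V ≈ 1.59 mV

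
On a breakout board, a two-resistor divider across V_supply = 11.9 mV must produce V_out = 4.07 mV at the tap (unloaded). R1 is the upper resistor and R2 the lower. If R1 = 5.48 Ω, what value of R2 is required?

V_out/V_supply = R2/(R1+R2) = 0.3420.
So R2 = R1 · V_out/(V_supply − V_out) = 5.48 × 4.07/(11.9 − 4.07) = 5.48 × 0.5198 = 2.848 Ω.

R2 ≈ 2.85 Ω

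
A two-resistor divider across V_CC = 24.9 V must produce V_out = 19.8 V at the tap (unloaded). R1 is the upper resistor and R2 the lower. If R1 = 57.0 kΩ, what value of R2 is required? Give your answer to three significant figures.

The divider ratio is R2/(R1+R2) = 19.8/24.9 = 0.7952.
So R2 = R1 · V_out/(V_CC − V_out) = 57.0 × 19.8/(24.9 − 19.8) = 57.0 × 3.882 = 221.3 kΩ.

R2 ≈ 221 kΩ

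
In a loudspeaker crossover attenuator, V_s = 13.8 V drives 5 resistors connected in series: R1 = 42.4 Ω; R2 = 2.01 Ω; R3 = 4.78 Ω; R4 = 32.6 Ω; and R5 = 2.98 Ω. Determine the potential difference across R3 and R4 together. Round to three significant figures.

Series total: ΣR = 42.4 + 2.01 + 4.78 + 32.6 + 2.98 = 84.77 Ω.
R_{R3..R4} = 4.78 + 32.6 = 37.38 Ω.
V = V_s · R/ΣR = 13.8 × 0.4410 = 6.085 V.

V ≈ 6.09 V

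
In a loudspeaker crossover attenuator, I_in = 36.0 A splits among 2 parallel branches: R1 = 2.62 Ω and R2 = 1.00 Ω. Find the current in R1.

Two-branch current divider: I_k = I_in · R_other/(R_1 + R_2).
So I = 36.0 × 1.00/3.620 = 9.945 A.

I ≈ 9.94 A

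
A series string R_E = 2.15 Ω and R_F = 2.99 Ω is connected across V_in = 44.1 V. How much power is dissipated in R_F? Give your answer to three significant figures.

ΣR = 5.140 Ω → I = 44.1/5.140 = 8.580 A.
V(R_F) = I·R = 25.65 V; P = V·I = 25.65 × 8.580 = 220.1 W.

P ≈ 220 W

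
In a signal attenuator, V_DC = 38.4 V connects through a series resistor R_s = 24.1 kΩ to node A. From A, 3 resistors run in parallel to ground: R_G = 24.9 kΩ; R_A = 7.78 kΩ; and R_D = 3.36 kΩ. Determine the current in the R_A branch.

Combine the parallel branches: R_p = (1/24.9 + 1/7.78 + 1/3.36)⁻¹ = 2.144 kΩ.
V_A = 38.4 × 2.144/26.24 = 3.138 V.
I(R_A) = V_A / R_A = 3.138/7.78 = 0.4033 mA.
(Equivalently: I_total = 1.463 mA, then current-divider fraction G_k/ΣG = 0.2756.)

I ≈ 0.403 mA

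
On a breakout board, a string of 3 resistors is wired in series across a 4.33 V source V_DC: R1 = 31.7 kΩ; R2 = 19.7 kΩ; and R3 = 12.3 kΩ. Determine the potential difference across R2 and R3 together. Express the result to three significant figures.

ΣR = 31.7 + 19.7 + 12.3 = 63.70 kΩ.
R_{R2..R3} = 19.7 + 12.3 = 32.00 kΩ.
By the voltage-divider rule, V = 4.33 × 32.00/63.70 = 2.175 V.

V ≈ 2.18 V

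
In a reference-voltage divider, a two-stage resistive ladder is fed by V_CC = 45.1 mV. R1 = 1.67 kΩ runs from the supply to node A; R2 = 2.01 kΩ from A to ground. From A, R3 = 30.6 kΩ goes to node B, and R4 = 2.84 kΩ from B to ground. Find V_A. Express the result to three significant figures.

V_A ≈ 24.0 mV

Looking into the second stage from A: R3 + R4 = 33.44 kΩ appears in parallel with R2.
R2 ‖ (R3+R4) = 1.896 kΩ.
V_A = 45.1 × 1.896/(1.67 + 1.896) = 23.98 mV.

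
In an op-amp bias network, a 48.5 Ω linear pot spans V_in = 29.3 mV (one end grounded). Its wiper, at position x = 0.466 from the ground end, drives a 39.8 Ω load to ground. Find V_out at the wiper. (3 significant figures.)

V_out ≈ 10.5 mV

Lower segment x·R_p = 22.60 Ω; upper segment (1−x)·R_p = 25.90 Ω.
Lower segment in parallel with the load: 22.60 ‖ 39.8 = 14.42 Ω.
Loaded-divider output: V_out = 29.3 × 0.3576 = 10.48 mV.
(Unloaded: V_out = x·V_in = 13.7 mV.)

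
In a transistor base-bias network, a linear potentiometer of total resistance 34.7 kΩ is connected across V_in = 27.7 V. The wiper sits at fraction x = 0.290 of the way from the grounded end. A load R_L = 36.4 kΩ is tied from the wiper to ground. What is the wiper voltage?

V_out ≈ 6.71 V

Split the track: R_lower = x·R_p = 10.06 kΩ, R_upper = (1−x)·R_p = 24.64 kΩ.
R_L loads the lower segment: effective lower R = 7.884 kΩ.
V_out = 27.7 × 7.884/(24.64 + 7.884) = 6.715 V.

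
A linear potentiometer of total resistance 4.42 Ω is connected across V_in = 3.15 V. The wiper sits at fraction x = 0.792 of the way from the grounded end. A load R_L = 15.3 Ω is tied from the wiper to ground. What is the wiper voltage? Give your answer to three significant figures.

Split the track: R_lower = x·R_p = 3.501 Ω, R_upper = (1−x)·R_p = 0.9194 Ω.
R_L loads the lower segment: effective lower R = 2.849 Ω.
V_out = 3.15 × 2.849/(0.9194 + 2.849) = 2.381 V.

V_out ≈ 2.38 V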